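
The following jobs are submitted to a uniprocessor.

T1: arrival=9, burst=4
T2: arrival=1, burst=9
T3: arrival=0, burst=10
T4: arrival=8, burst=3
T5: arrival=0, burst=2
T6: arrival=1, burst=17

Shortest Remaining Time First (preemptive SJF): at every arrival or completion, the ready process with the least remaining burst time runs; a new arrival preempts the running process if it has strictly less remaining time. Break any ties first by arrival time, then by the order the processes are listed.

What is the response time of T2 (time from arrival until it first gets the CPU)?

1

Schedule: | T5 0-2 | T2 2-11 | T4 11-14 | T1 14-18 | T3 18-28 | T6 28-45 |
Completion: T1=18  T2=11  T3=28  T4=14  T5=2  T6=45
Turnaround (C−A): T1=9  T2=10  T3=28  T4=6  T5=2  T6=44
Response(T2) = first start − arrival = 2 − 1 = 1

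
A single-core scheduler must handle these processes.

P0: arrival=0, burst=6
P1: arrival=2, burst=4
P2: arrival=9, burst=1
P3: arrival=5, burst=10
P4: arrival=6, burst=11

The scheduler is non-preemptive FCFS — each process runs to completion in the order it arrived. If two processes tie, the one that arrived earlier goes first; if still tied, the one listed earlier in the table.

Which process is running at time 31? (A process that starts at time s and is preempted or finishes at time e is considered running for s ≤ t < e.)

Timeline: | P0 0-6 | P1 6-10 | P3 10-20 | P4 20-31 | P2 31-32 |
Completion: P0=6  P1=10  P2=32  P3=20  P4=31

P2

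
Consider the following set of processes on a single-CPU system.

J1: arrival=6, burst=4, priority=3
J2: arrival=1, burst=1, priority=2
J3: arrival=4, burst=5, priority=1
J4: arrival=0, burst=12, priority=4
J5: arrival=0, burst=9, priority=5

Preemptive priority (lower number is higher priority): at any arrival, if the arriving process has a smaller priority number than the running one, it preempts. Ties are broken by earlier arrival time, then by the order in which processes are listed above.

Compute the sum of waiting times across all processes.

Schedule: | J4 0-1 | J2 1-2 | J4 2-4 | J3 4-9 | J1 9-13 | J4 13-22 | J5 22-31 |
Completion: J1=13  J2=2  J3=9  J4=22  J5=31
Turnaround (C−A): J1=7  J2=1  J3=5  J4=22  J5=31
Waiting = turnaround − burst: J1=3, J2=0, J3=0, J4=10, J5=22
Total waiting = 3 + 0 + 0 + 10 + 22 = 35

35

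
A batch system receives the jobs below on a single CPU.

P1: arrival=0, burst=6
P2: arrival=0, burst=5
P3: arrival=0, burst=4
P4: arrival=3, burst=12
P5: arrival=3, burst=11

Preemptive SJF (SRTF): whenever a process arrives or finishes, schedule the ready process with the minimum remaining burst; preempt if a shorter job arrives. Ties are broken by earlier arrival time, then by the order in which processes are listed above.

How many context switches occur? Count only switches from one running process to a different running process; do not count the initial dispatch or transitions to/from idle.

Schedule: | P3 0-4 | P2 4-9 | P1 9-15 | P5 15-26 | P4 26-38 |
Completion: P1=15  P2=9  P3=4  P4=38  P5=26

4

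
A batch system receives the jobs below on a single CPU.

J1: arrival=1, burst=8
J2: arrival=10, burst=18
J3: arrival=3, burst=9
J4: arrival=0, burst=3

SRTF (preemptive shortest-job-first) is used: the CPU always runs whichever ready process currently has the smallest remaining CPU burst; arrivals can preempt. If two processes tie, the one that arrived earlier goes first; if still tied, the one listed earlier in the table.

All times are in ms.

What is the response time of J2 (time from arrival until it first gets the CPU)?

Gantt: | J4 0-3 | J1 3-11 | J3 11-20 | J2 20-38 |
Completion: J1=11  J2=38  J3=20  J4=3
Response(J2) = first start − arrival = 20 − 10 = 10

10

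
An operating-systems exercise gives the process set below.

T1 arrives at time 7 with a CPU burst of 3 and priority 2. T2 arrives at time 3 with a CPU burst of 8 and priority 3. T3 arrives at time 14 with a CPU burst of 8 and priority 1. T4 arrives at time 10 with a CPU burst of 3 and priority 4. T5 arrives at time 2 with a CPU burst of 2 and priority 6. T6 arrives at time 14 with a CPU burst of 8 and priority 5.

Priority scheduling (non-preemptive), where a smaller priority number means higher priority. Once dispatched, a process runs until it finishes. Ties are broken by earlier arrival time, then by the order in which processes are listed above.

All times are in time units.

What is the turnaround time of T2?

9

Gantt: | idle 0-2 | T5 2-4 | T2 4-12 | T1 12-15 | T3 15-23 | T4 23-26 | T6 26-34 |
Completion: T1=15  T2=12  T3=23  T4=26  T5=4  T6=34
Turnaround (C−A): T1=8  T2=9  T3=9  T4=16  T5=2  T6=20
Turnaround(T2) = completion − arrival = 12 − 3 = 9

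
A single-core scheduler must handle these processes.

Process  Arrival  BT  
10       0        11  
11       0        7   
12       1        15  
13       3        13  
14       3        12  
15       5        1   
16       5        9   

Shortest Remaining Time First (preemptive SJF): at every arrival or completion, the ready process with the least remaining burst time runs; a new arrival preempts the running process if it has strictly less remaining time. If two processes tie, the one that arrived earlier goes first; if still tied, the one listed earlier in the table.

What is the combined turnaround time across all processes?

Timeline: | 11 0-5 | 15 5-6 | 11 6-8 | 16 8-17 | 10 17-28 | 14 28-40 | 13 40-53 | 12 53-68 |
Completion: 10=28  11=8  12=68  13=53  14=40  15=6  16=17
Turnaround = completion − arrival: 10=28, 11=8, 12=67, 13=50, 14=37, 15=1, 16=12
Total turnaround = 28 + 8 + 67 + 50 + 37 + 1 + 12 = 203

203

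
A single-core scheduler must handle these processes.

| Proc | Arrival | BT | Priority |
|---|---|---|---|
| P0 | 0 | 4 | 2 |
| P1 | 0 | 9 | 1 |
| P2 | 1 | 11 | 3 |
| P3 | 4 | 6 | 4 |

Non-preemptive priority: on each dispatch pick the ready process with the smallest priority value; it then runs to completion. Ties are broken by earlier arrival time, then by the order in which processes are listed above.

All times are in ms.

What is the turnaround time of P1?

9

Gantt: | P1 0-9 | P0 9-13 | P2 13-24 | P3 24-30 |
Completion: P0=13  P1=9  P2=24  P3=30
Turnaround (C−A): P0=13  P1=9  P2=23  P3=26
Turnaround(P1) = completion − arrival = 9 − 0 = 9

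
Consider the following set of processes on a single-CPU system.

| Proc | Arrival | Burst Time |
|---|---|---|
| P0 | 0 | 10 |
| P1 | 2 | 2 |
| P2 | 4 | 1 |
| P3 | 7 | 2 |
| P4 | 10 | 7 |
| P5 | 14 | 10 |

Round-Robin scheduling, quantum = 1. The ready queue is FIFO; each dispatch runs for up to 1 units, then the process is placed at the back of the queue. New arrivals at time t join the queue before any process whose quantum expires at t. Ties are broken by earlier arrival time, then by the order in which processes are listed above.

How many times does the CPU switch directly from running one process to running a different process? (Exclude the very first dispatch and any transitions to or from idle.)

26

Timeline: | P0 0-2 | P1 2-3 | P0 3-4 | P1 4-5 | P2 5-6 | P0 6-7 | P3 7-8 | P0 8-9 | P3 9-10 | P0 10-11 | P4 11-12 | P0 12-13 | P4 13-14 | P0 14-15 | P5 15-16 | P4 16-17 | P0 17-18 | P5 18-19 | P4 19-20 | P0 20-21 | P5 21-22 | P4 22-23 | P5 23-24 | P4 24-25 | P5 25-26 | P4 26-27 | P5 27-32 |
Completion: P0=21  P1=5  P2=6  P3=10  P4=27  P5=32
Turnaround (C−A): P0=21  P1=3  P2=2  P3=3  P4=17  P5=18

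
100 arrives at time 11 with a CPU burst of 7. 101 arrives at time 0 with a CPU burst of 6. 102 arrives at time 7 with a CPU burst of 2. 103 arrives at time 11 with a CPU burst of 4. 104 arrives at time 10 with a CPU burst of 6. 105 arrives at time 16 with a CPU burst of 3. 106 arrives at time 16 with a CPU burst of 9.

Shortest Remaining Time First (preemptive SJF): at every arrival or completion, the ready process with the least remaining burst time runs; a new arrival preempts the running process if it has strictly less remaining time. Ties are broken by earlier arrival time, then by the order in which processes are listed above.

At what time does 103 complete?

Gantt: | 101 0-6 | idle 6-7 | 102 7-9 | idle 9-10 | 104 10-11 | 103 11-15 | 104 15-16 | 105 16-19 | 104 19-23 | 100 23-30 | 106 30-39 |
Completion: 100=30  101=6  102=9  103=15  104=23  105=19  106=39
Turnaround (C−A): 100=19  101=6  102=2  103=4  104=13  105=3  106=23

15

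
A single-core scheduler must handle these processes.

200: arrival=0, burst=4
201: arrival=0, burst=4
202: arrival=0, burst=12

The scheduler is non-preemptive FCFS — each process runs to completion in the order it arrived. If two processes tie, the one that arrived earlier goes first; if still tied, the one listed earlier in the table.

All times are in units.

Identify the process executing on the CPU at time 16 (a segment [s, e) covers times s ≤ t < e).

Schedule: | 200 0-4 | 201 4-8 | 202 8-20 |
Completion: 200=4  201=8  202=20

202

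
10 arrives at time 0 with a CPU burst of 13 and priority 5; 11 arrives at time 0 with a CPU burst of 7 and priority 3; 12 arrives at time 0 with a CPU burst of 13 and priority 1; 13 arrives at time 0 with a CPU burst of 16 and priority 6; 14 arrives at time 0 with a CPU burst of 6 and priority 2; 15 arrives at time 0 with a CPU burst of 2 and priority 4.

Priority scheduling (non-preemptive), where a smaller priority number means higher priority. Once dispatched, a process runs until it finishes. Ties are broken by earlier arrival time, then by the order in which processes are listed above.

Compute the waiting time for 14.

Schedule: | 12 0-13 | 14 13-19 | 11 19-26 | 15 26-28 | 10 28-41 | 13 41-57 |
Completion: 10=41  11=26  12=13  13=57  14=19  15=28
Waiting(14) = turnaround − burst = 19 − 6 = 13

13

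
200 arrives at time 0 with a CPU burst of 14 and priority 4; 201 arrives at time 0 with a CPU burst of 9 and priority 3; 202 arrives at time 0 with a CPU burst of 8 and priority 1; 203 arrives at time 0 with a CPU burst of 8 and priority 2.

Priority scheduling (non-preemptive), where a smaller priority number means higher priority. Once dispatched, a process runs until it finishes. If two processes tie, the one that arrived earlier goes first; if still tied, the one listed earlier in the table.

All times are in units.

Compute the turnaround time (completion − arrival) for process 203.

16

Gantt: | 202 0-8 | 203 8-16 | 201 16-25 | 200 25-39 |
Completion: 200=39  201=25  202=8  203=16
Turnaround (C−A): 200=39  201=25  202=8  203=16
Turnaround(203) = completion − arrival = 16 − 0 = 16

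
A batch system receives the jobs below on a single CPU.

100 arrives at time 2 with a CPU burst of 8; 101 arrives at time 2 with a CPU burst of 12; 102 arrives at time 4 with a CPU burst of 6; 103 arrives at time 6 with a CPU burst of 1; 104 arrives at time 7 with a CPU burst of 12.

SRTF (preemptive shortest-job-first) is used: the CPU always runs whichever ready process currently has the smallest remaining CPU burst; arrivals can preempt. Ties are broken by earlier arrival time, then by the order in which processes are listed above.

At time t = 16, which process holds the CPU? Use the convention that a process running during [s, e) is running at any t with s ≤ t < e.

Gantt: | idle 0-2 | 100 2-6 | 103 6-7 | 100 7-11 | 102 11-17 | 101 17-29 | 104 29-41 |
Completion: 100=11  101=29  102=17  103=7  104=41

102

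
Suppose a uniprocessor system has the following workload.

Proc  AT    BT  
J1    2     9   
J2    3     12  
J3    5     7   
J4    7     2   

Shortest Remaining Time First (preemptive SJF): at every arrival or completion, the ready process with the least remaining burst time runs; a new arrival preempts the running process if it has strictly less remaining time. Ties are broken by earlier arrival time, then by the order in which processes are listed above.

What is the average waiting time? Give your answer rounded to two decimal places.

Gantt: | idle 0-2 | J1 2-7 | J4 7-9 | J1 9-13 | J3 13-20 | J2 20-32 |
Completion: J1=13  J2=32  J3=20  J4=9
Waiting times: J1=2, J2=17, J3=8, J4=0
Average waiting = (2+17+8+0) / 4 = 27/4 = 6.75

6.75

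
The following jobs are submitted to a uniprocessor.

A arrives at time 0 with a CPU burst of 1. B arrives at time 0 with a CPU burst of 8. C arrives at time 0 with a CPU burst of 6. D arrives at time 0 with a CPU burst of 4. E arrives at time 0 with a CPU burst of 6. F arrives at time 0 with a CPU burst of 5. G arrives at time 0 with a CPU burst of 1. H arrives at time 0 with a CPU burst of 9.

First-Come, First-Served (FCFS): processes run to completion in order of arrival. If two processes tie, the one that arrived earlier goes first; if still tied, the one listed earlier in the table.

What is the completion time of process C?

15

Timeline: | A 0-1 | B 1-9 | C 9-15 | D 15-19 | E 19-25 | F 25-30 | G 30-31 | H 31-40 |
Completion: A=1  B=9  C=15  D=19  E=25  F=30  G=31  H=40
Turnaround (C−A): A=1  B=9  C=15  D=19  E=25  F=30  G=31  H=40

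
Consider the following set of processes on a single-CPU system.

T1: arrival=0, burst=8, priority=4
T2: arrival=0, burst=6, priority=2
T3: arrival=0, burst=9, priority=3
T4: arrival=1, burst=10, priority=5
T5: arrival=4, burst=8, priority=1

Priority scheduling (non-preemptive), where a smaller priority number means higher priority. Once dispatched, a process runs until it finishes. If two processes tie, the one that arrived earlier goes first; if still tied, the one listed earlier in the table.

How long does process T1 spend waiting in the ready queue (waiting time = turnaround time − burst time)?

Gantt: | T2 0-6 | T5 6-14 | T3 14-23 | T1 23-31 | T4 31-41 |
Completion: T1=31  T2=6  T3=23  T4=41  T5=14
Turnaround (C−A): T1=31  T2=6  T3=23  T4=40  T5=10
Waiting(T1) = turnaround − burst = 31 − 8 = 23

23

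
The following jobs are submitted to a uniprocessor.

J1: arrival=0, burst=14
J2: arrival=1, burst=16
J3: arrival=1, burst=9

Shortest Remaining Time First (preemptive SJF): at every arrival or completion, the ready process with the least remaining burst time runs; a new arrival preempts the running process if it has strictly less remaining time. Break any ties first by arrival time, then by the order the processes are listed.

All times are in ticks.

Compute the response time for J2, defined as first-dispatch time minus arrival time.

Gantt: | J1 0-1 | J3 1-10 | J1 10-23 | J2 23-39 |
Completion: J1=23  J2=39  J3=10
Turnaround (C−A): J1=23  J2=38  J3=9
Response(J2) = first start − arrival = 23 − 1 = 22

22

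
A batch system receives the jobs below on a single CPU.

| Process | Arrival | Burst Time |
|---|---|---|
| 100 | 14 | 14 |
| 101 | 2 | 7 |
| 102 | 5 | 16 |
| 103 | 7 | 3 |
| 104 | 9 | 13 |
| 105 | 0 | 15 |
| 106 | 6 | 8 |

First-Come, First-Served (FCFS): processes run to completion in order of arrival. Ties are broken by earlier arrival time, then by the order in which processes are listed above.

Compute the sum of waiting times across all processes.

189

Gantt: | 105 0-15 | 101 15-22 | 102 22-38 | 106 38-46 | 103 46-49 | 104 49-62 | 100 62-76 |
Completion: 100=76  101=22  102=38  103=49  104=62  105=15  106=46
Waiting = turnaround − burst: 100=48, 101=13, 102=17, 103=39, 104=40, 105=0, 106=32
Total waiting = 48 + 13 + 17 + 39 + 40 + 0 + 32 = 189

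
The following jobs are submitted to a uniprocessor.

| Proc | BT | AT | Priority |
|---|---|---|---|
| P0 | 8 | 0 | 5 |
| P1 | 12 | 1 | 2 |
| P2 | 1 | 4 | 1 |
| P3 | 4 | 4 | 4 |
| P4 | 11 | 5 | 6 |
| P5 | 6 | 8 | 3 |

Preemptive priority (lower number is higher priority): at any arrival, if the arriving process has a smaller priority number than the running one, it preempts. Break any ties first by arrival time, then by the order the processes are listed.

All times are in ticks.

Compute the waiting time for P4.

26

Schedule: | P0 0-1 | P1 1-4 | P2 4-5 | P1 5-14 | P5 14-20 | P3 20-24 | P0 24-31 | P4 31-42 |
Completion: P0=31  P1=14  P2=5  P3=24  P4=42  P5=20
Turnaround (C−A): P0=31  P1=13  P2=1  P3=20  P4=37  P5=12
Waiting(P4) = turnaround − burst = 37 − 11 = 26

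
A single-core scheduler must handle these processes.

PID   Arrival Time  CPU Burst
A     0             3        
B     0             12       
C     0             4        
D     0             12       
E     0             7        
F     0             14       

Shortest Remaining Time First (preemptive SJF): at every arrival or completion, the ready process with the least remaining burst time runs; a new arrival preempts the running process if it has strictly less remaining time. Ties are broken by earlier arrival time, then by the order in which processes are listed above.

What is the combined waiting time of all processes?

88

Gantt: | A 0-3 | C 3-7 | E 7-14 | B 14-26 | D 26-38 | F 38-52 |
Completion: A=3  B=26  C=7  D=38  E=14  F=52
Waiting = turnaround − burst: A=0, B=14, C=3, D=26, E=7, F=38
Total waiting = 0 + 14 + 3 + 26 + 7 + 38 = 88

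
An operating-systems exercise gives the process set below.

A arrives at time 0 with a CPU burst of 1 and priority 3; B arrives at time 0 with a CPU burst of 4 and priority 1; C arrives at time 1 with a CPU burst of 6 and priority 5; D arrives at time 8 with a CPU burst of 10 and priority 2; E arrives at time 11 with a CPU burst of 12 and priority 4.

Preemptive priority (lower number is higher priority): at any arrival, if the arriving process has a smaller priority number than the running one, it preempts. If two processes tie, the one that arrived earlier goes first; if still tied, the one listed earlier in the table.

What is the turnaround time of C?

32

Gantt: | B 0-4 | A 4-5 | C 5-8 | D 8-18 | E 18-30 | C 30-33 |
Completion: A=5  B=4  C=33  D=18  E=30
Turnaround(C) = completion − arrival = 33 − 1 = 32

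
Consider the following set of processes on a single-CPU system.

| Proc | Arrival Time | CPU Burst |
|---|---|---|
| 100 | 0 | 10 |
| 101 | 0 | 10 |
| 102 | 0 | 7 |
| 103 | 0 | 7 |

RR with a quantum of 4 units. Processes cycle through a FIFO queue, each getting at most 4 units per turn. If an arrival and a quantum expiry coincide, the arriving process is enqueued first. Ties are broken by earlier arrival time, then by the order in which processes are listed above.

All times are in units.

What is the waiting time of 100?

Timeline: | 100 0-4 | 101 4-8 | 102 8-12 | 103 12-16 | 100 16-20 | 101 20-24 | 102 24-27 | 103 27-30 | 100 30-32 | 101 32-34 |
Completion: 100=32  101=34  102=27  103=30
Turnaround (C−A): 100=32  101=34  102=27  103=30
Waiting(100) = turnaround − burst = 32 − 10 = 22

22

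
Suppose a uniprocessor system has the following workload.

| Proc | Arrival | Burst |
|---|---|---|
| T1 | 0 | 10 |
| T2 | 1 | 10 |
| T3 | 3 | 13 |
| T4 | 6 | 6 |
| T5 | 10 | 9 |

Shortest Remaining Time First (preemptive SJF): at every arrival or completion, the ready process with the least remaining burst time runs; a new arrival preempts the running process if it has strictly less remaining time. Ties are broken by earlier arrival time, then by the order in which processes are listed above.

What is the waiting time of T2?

Schedule: | T1 0-10 | T4 10-16 | T5 16-25 | T2 25-35 | T3 35-48 |
Completion: T1=10  T2=35  T3=48  T4=16  T5=25
Waiting(T2) = turnaround − burst = 34 − 10 = 24

24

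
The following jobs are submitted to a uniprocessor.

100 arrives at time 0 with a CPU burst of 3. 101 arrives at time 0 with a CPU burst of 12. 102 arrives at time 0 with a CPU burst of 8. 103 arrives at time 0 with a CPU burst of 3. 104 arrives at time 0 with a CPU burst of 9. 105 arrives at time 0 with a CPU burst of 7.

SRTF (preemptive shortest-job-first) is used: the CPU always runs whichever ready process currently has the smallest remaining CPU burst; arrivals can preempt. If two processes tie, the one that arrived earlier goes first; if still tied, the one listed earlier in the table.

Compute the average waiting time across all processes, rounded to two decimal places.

12.17

Timeline: | 100 0-3 | 103 3-6 | 105 6-13 | 102 13-21 | 104 21-30 | 101 30-42 |
Completion: 100=3  101=42  102=21  103=6  104=30  105=13
Waiting times: 100=0, 101=30, 102=13, 103=3, 104=21, 105=6
Average waiting = (0+30+13+3+21+6) / 6 = 73/6 = 12.17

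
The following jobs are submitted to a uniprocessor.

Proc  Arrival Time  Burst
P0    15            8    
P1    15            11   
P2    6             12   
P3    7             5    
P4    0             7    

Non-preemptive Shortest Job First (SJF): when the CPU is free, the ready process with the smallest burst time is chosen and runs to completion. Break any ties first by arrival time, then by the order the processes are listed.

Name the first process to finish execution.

P4

Timeline: | P4 0-7 | P3 7-12 | P2 12-24 | P0 24-32 | P1 32-43 |
Completion: P0=32  P1=43  P2=24  P3=12  P4=7
Finish order: P4 → P3 → P2 → P0 → P1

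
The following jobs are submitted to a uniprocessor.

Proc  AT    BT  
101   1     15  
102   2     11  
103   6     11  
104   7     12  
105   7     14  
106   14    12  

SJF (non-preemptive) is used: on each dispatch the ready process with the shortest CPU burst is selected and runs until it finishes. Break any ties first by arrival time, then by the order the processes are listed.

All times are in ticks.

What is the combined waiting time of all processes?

157

Schedule: | idle 0-1 | 101 1-16 | 102 16-27 | 103 27-38 | 104 38-50 | 106 50-62 | 105 62-76 |
Completion: 101=16  102=27  103=38  104=50  105=76  106=62
Turnaround (C−A): 101=15  102=25  103=32  104=43  105=69  106=48
Waiting = turnaround − burst: 101=0, 102=14, 103=21, 104=31, 105=55, 106=36
Total waiting = 0 + 14 + 21 + 31 + 55 + 36 = 157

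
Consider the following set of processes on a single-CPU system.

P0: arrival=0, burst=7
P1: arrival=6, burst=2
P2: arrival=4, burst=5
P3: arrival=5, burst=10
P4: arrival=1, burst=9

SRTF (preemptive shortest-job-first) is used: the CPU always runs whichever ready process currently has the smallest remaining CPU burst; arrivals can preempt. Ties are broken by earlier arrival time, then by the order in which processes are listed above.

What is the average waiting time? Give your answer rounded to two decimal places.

7.40

Gantt: | P0 0-7 | P1 7-9 | P2 9-14 | P4 14-23 | P3 23-33 |
Completion: P0=7  P1=9  P2=14  P3=33  P4=23
Turnaround (C−A): P0=7  P1=3  P2=10  P3=28  P4=22
Waiting times: P0=0, P1=1, P2=5, P3=18, P4=13
Average waiting = (0+1+5+18+13) / 5 = 37/5 = 7.40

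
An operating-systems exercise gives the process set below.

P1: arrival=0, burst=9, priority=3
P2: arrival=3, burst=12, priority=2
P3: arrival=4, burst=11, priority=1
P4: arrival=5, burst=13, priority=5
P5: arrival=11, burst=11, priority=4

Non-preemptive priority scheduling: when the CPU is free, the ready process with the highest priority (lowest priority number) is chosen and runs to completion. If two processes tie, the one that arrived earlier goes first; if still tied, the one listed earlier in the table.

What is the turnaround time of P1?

Schedule: | P1 0-9 | P3 9-20 | P2 20-32 | P5 32-43 | P4 43-56 |
Completion: P1=9  P2=32  P3=20  P4=56  P5=43
Turnaround (C−A): P1=9  P2=29  P3=16  P4=51  P5=32
Turnaround(P1) = completion − arrival = 9 − 0 = 9

9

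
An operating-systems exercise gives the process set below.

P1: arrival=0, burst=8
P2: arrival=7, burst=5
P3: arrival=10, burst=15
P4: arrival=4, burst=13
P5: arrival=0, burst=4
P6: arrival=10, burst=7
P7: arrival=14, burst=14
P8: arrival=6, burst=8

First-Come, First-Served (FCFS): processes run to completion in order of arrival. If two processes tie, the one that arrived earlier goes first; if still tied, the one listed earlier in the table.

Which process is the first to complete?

P1

Gantt: | P1 0-8 | P5 8-12 | P4 12-25 | P8 25-33 | P2 33-38 | P3 38-53 | P6 53-60 | P7 60-74 |
Completion: P1=8  P2=38  P3=53  P4=25  P5=12  P6=60  P7=74  P8=33
Turnaround (C−A): P1=8  P2=31  P3=43  P4=21  P5=12  P6=50  P7=60  P8=27
Finish order: P1 → P5 → P4 → P8 → P2 → P3 → P6 → P7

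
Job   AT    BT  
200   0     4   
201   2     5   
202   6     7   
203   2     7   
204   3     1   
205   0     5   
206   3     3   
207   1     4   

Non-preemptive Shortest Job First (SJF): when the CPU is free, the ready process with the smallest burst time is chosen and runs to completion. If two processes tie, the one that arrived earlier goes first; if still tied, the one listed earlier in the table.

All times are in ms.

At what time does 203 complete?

Schedule: | 200 0-4 | 204 4-5 | 206 5-8 | 207 8-12 | 205 12-17 | 201 17-22 | 203 22-29 | 202 29-36 |
Completion: 200=4  201=22  202=36  203=29  204=5  205=17  206=8  207=12
Turnaround (C−A): 200=4  201=20  202=30  203=27  204=2  205=17  206=5  207=11

29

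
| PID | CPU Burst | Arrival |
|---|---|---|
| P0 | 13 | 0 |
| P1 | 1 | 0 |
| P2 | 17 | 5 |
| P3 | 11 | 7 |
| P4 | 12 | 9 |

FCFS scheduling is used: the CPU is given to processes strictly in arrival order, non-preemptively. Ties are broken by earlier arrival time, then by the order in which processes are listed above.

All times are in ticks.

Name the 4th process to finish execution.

P3

Timeline: | P0 0-13 | P1 13-14 | P2 14-31 | P3 31-42 | P4 42-54 |
Completion: P0=13  P1=14  P2=31  P3=42  P4=54
Finish order: P0 → P1 → P2 → P3 → P4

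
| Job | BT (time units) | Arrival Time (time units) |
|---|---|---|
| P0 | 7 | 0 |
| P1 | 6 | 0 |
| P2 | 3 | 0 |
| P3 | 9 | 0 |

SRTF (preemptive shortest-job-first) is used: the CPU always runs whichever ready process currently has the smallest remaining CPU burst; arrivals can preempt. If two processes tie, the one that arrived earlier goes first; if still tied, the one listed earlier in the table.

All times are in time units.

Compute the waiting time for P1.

3

Timeline: | P2 0-3 | P1 3-9 | P0 9-16 | P3 16-25 |
Completion: P0=16  P1=9  P2=3  P3=25
Waiting(P1) = turnaround − burst = 9 − 6 = 3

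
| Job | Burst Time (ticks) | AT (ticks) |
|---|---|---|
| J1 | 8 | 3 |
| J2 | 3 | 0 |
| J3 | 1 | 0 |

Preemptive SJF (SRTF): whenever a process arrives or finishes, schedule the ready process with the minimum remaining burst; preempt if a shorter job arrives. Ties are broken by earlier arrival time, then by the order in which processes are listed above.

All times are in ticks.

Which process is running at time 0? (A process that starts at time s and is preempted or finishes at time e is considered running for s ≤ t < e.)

J3

Gantt: | J3 0-1 | J2 1-4 | J1 4-12 |
Completion: J1=12  J2=4  J3=1
Turnaround (C−A): J1=9  J2=4  J3=1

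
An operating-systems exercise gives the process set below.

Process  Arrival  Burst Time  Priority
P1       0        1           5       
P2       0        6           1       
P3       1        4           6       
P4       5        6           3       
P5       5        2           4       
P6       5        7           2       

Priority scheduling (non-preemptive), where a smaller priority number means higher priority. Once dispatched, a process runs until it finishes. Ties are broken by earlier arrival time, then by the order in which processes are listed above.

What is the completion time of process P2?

Schedule: | P2 0-6 | P6 6-13 | P4 13-19 | P5 19-21 | P1 21-22 | P3 22-26 |
Completion: P1=22  P2=6  P3=26  P4=19  P5=21  P6=13
Turnaround (C−A): P1=22  P2=6  P3=25  P4=14  P5=16  P6=8

6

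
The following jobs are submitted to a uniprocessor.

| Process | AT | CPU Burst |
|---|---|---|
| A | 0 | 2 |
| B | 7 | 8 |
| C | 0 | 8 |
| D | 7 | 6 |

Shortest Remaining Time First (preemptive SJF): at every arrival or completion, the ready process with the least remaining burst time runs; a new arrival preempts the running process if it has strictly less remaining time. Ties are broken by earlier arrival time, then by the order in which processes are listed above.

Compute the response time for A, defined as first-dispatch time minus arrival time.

Gantt: | A 0-2 | C 2-10 | D 10-16 | B 16-24 |
Completion: A=2  B=24  C=10  D=16
Turnaround (C−A): A=2  B=17  C=10  D=9
Response(A) = first start − arrival = 0 − 0 = 0

0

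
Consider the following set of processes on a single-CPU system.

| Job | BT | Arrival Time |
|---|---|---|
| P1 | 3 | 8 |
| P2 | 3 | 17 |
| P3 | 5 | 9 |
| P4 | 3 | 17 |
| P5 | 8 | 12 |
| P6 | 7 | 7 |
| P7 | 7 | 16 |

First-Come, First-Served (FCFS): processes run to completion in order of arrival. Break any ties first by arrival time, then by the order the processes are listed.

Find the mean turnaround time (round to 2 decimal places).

Timeline: | idle 0-7 | P6 7-14 | P1 14-17 | P3 17-22 | P5 22-30 | P7 30-37 | P2 37-40 | P4 40-43 |
Completion: P1=17  P2=40  P3=22  P4=43  P5=30  P6=14  P7=37
Turnaround times: P1=9, P2=23, P3=13, P4=26, P5=18, P6=7, P7=21
Average turnaround = (9+23+13+26+18+7+21) / 7 = 117/7 = 16.71

16.71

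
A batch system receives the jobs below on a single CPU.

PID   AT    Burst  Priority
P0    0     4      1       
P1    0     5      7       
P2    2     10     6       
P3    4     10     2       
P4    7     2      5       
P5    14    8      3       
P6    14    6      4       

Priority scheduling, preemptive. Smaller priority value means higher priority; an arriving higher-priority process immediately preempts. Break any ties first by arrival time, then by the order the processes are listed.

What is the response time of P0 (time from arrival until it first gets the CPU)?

0

Timeline: | P0 0-4 | P3 4-14 | P5 14-22 | P6 22-28 | P4 28-30 | P2 30-40 | P1 40-45 |
Completion: P0=4  P1=45  P2=40  P3=14  P4=30  P5=22  P6=28
Response(P0) = first start − arrival = 0 − 0 = 0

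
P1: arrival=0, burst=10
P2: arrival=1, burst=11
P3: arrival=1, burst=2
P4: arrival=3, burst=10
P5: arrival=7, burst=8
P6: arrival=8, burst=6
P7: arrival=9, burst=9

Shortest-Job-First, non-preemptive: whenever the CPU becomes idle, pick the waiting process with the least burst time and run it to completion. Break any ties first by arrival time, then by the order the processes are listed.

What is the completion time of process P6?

18

Timeline: | P1 0-10 | P3 10-12 | P6 12-18 | P5 18-26 | P7 26-35 | P4 35-45 | P2 45-56 |
Completion: P1=10  P2=56  P3=12  P4=45  P5=26  P6=18  P7=35
Turnaround (C−A): P1=10  P2=55  P3=11  P4=42  P5=19  P6=10  P7=26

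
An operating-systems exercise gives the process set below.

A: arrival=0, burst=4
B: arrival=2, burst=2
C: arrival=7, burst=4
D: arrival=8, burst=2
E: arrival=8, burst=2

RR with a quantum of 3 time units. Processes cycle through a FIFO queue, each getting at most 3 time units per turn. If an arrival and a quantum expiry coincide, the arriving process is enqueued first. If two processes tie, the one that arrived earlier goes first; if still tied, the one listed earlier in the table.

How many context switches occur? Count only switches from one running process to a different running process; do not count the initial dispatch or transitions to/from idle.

Gantt: | A 0-3 | B 3-5 | A 5-6 | idle 6-7 | C 7-10 | D 10-12 | E 12-14 | C 14-15 |
Completion: A=6  B=5  C=15  D=12  E=14
Turnaround (C−A): A=6  B=3  C=8  D=4  E=6

5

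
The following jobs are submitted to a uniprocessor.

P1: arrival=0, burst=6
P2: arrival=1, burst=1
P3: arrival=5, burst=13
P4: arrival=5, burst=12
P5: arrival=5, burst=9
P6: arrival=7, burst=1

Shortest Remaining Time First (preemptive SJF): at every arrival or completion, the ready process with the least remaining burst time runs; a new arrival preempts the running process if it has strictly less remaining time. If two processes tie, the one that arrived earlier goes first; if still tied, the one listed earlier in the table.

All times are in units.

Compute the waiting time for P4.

12

Timeline: | P1 0-1 | P2 1-2 | P1 2-7 | P6 7-8 | P5 8-17 | P4 17-29 | P3 29-42 |
Completion: P1=7  P2=2  P3=42  P4=29  P5=17  P6=8
Waiting(P4) = turnaround − burst = 24 − 12 = 12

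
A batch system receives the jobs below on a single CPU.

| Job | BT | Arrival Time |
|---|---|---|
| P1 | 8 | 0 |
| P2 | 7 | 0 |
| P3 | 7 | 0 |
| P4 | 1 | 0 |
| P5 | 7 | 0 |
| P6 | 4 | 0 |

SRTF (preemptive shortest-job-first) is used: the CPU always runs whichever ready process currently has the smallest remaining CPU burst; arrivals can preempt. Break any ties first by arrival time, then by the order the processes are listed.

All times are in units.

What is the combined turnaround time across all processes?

97

Timeline: | P4 0-1 | P6 1-5 | P2 5-12 | P3 12-19 | P5 19-26 | P1 26-34 |
Completion: P1=34  P2=12  P3=19  P4=1  P5=26  P6=5
Turnaround (C−A): P1=34  P2=12  P3=19  P4=1  P5=26  P6=5
Turnaround = completion − arrival: P1=34, P2=12, P3=19, P4=1, P5=26, P6=5
Total turnaround = 34 + 12 + 19 + 1 + 26 + 5 = 97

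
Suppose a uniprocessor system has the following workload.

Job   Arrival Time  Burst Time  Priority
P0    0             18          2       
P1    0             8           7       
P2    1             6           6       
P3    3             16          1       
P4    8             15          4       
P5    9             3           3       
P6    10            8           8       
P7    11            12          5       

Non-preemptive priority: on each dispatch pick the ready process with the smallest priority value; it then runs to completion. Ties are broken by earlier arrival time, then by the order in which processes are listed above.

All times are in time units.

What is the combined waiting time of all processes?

311

Gantt: | P0 0-18 | P3 18-34 | P5 34-37 | P4 37-52 | P7 52-64 | P2 64-70 | P1 70-78 | P6 78-86 |
Completion: P0=18  P1=78  P2=70  P3=34  P4=52  P5=37  P6=86  P7=64
Waiting = turnaround − burst: P0=0, P1=70, P2=63, P3=15, P4=29, P5=25, P6=68, P7=41
Total waiting = 0 + 70 + 63 + 15 + 29 + 25 + 68 + 41 = 311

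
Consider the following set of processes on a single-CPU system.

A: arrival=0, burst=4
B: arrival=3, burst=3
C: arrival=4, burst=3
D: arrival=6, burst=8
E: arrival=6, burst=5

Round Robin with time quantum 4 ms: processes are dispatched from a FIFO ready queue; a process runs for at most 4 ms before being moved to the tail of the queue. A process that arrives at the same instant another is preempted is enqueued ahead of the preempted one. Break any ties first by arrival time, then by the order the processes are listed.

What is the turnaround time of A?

Gantt: | A 0-4 | B 4-7 | C 7-10 | D 10-14 | E 14-18 | D 18-22 | E 22-23 |
Completion: A=4  B=7  C=10  D=22  E=23
Turnaround(A) = completion − arrival = 4 − 0 = 4

4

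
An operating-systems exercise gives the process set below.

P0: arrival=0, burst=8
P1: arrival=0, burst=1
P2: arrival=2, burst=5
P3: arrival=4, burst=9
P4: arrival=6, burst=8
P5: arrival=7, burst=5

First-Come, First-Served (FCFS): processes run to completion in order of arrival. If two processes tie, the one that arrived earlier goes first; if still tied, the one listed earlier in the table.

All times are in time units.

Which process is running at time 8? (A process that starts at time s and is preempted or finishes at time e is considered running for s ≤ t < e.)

P1

Gantt: | P0 0-8 | P1 8-9 | P2 9-14 | P3 14-23 | P4 23-31 | P5 31-36 |
Completion: P0=8  P1=9  P2=14  P3=23  P4=31  P5=36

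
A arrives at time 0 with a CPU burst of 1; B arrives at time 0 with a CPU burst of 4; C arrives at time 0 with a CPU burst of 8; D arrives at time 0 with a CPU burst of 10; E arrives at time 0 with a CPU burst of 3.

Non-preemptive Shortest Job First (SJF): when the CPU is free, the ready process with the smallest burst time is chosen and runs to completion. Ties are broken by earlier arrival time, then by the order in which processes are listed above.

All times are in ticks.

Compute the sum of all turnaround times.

Timeline: | A 0-1 | E 1-4 | B 4-8 | C 8-16 | D 16-26 |
Completion: A=1  B=8  C=16  D=26  E=4
Turnaround = completion − arrival: A=1, B=8, C=16, D=26, E=4
Total turnaround = 1 + 8 + 16 + 26 + 4 = 55

55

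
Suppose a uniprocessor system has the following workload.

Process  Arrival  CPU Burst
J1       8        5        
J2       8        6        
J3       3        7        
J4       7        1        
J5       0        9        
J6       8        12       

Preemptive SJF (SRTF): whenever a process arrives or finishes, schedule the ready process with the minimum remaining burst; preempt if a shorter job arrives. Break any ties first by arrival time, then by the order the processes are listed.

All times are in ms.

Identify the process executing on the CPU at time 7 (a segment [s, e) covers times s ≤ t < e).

J4

Gantt: | J5 0-7 | J4 7-8 | J5 8-10 | J1 10-15 | J2 15-21 | J3 21-28 | J6 28-40 |
Completion: J1=15  J2=21  J3=28  J4=8  J5=10  J6=40
Turnaround (C−A): J1=7  J2=13  J3=25  J4=1  J5=10  J6=32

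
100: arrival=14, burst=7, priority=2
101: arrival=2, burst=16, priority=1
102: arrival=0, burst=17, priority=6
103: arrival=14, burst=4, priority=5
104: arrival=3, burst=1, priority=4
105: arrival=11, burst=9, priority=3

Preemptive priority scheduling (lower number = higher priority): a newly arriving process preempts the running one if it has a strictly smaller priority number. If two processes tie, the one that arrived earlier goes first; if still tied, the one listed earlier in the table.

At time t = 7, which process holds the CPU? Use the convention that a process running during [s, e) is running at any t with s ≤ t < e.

101

Timeline: | 102 0-2 | 101 2-18 | 100 18-25 | 105 25-34 | 104 34-35 | 103 35-39 | 102 39-54 |
Completion: 100=25  101=18  102=54  103=39  104=35  105=34
Turnaround (C−A): 100=11  101=16  102=54  103=25  104=32  105=23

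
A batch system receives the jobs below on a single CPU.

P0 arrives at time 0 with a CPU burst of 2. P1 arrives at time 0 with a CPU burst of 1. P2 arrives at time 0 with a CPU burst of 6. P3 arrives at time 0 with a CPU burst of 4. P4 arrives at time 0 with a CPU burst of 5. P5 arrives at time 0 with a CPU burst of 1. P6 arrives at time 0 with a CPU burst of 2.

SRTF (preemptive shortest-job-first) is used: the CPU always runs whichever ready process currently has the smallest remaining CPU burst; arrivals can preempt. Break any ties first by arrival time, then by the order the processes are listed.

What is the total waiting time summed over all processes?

38

Timeline: | P1 0-1 | P5 1-2 | P0 2-4 | P6 4-6 | P3 6-10 | P4 10-15 | P2 15-21 |
Completion: P0=4  P1=1  P2=21  P3=10  P4=15  P5=2  P6=6
Waiting = turnaround − burst: P0=2, P1=0, P2=15, P3=6, P4=10, P5=1, P6=4
Total waiting = 2 + 0 + 15 + 6 + 10 + 1 + 4 = 38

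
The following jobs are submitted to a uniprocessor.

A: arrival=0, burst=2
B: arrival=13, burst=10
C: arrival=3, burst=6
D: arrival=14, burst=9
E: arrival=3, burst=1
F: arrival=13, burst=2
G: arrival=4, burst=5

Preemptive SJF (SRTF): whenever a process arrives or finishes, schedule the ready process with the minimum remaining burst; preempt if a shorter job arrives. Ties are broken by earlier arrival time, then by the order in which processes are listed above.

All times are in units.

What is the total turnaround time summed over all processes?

Gantt: | A 0-2 | idle 2-3 | E 3-4 | G 4-9 | C 9-15 | F 15-17 | D 17-26 | B 26-36 |
Completion: A=2  B=36  C=15  D=26  E=4  F=17  G=9
Turnaround (C−A): A=2  B=23  C=12  D=12  E=1  F=4  G=5
Turnaround = completion − arrival: A=2, B=23, C=12, D=12, E=1, F=4, G=5
Total turnaround = 2 + 23 + 12 + 12 + 1 + 4 + 5 = 59

59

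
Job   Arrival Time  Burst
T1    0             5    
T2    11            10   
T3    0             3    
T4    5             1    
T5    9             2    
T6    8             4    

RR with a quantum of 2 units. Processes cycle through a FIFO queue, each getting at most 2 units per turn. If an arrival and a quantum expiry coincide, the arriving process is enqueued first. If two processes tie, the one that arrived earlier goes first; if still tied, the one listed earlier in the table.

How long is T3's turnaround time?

Timeline: | T1 0-2 | T3 2-4 | T1 4-6 | T3 6-7 | T4 7-8 | T1 8-9 | T6 9-11 | T5 11-13 | T2 13-15 | T6 15-17 | T2 17-25 |
Completion: T1=9  T2=25  T3=7  T4=8  T5=13  T6=17
Turnaround(T3) = completion − arrival = 7 − 0 = 7

7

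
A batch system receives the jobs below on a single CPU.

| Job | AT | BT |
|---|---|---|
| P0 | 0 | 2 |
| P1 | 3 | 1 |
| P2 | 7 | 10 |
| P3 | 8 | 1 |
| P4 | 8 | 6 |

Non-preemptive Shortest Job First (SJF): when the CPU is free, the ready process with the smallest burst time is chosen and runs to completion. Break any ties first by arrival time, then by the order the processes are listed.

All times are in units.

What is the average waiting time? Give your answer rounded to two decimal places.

3.80

Gantt: | P0 0-2 | idle 2-3 | P1 3-4 | idle 4-7 | P2 7-17 | P3 17-18 | P4 18-24 |
Completion: P0=2  P1=4  P2=17  P3=18  P4=24
Turnaround (C−A): P0=2  P1=1  P2=10  P3=10  P4=16
Waiting times: P0=0, P1=0, P2=0, P3=9, P4=10
Average waiting = (0+0+0+9+10) / 5 = 19/5 = 3.80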